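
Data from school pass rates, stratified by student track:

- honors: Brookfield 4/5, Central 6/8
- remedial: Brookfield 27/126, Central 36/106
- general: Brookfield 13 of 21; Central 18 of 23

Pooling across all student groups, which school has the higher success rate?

Honors: Brookfield 4/5 = 80.0%, Central 6/8 = 75.0% → Brookfield
Remedial: Brookfield 27/126 = 21.4%, Central 36/106 = 34.0% → Central
General: Brookfield 13/21 = 61.9%, Central 18/23 = 78.3% → Central
Overall: Brookfield 44/152 = 28.9%, Central 60/137 = 43.8% → Central
(Neither sweeps every student group, but Central has the higher pooled rate.)

Central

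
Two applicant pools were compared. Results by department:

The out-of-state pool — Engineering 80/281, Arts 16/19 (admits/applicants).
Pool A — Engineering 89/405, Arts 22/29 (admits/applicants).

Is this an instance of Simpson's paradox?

Engineering: the out-of-state pool 80/281 = 28.5%, Pool A 89/405 = 22.0% → the out-of-state pool
Arts: the out-of-state pool 16/19 = 84.2%, Pool A 22/29 = 75.9% → the out-of-state pool
Overall: the out-of-state pool 96/300 = 32.0%, Pool A 111/434 = 25.6% → the out-of-state pool
The out-of-state pool wins overall and in every department group — no reversal.

No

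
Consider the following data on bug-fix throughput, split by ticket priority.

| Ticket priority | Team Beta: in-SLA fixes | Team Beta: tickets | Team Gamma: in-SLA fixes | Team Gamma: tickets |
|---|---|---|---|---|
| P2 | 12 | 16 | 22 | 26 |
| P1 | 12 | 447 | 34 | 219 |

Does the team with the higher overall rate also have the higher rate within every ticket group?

Yes

P2: Team Beta 12/16 = 75.0%, Team Gamma 22/26 = 84.6% → Team Gamma
P1: Team Beta 12/447 = 2.7%, Team Gamma 34/219 = 15.5% → Team Gamma
Overall: Team Beta 24/463 = 5.2%, Team Gamma 56/245 = 22.9% → Team Gamma
Team Gamma wins overall and in every ticket group — no reversal.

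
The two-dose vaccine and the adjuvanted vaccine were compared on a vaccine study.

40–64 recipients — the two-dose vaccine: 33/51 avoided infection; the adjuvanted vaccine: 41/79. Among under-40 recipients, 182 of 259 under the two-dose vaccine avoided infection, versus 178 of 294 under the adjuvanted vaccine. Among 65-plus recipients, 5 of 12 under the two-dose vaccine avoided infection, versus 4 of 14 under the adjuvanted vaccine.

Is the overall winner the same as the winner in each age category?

Yes

40–64: the two-dose vaccine 33/51 = 64.7%, the adjuvanted vaccine 41/79 = 51.9% → the two-dose vaccine
Under-40: the two-dose vaccine 182/259 = 70.3%, the adjuvanted vaccine 178/294 = 60.5% → the two-dose vaccine
65-plus: the two-dose vaccine 5/12 = 41.7%, the adjuvanted vaccine 4/14 = 28.6% → the two-dose vaccine
Overall: the two-dose vaccine 220/322 = 68.3%, the adjuvanted vaccine 223/387 = 57.6% → the two-dose vaccine
The two-dose vaccine wins overall and in every age group — no reversal.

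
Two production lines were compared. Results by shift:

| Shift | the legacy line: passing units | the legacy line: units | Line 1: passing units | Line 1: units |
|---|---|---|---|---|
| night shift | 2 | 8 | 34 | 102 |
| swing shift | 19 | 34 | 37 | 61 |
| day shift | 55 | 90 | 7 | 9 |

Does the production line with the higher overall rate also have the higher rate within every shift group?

No

Night shift: the legacy line 2/8 = 25.0%, Line 1 34/102 = 33.3% → Line 1
Swing shift: the legacy line 19/34 = 55.9%, Line 1 37/61 = 60.7% → Line 1
Day shift: the legacy line 55/90 = 61.1%, Line 1 7/9 = 77.8% → Line 1
Overall: the legacy line 76/132 = 57.6%, Line 1 78/172 = 45.3% → the legacy line
Line 1 wins each shift group but the legacy line wins overall — the comparison reverses. Line 1's units skew toward night shift, which has a lower base rate.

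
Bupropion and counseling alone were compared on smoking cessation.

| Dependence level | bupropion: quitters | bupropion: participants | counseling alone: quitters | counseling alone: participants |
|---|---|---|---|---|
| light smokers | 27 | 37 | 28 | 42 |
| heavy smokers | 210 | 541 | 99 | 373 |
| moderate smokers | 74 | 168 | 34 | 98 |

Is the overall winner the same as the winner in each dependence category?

Yes

Light smokers: bupropion 27/37 = 73.0%, counseling alone 28/42 = 66.7% → bupropion
Heavy smokers: bupropion 210/541 = 38.8%, counseling alone 99/373 = 26.5% → bupropion
Moderate smokers: bupropion 74/168 = 44.0%, counseling alone 34/98 = 34.7% → bupropion
Overall: bupropion 311/746 = 41.7%, counseling alone 161/513 = 31.4% → bupropion
Bupropion wins overall and in every dependence group — no reversal.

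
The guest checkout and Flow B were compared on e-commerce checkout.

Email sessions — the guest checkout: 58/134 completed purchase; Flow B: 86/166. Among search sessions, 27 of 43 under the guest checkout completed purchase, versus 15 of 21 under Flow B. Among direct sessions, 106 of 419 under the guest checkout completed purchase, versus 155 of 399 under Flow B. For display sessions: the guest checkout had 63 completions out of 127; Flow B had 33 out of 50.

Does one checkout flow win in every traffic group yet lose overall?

Email: the guest checkout 58/134 = 43.3%, Flow B 86/166 = 51.8% → Flow B
Search: the guest checkout 27/43 = 62.8%, Flow B 15/21 = 71.4% → Flow B
Direct: the guest checkout 106/419 = 25.3%, Flow B 155/399 = 38.8% → Flow B
Display: the guest checkout 63/127 = 49.6%, Flow B 33/50 = 66.0% → Flow B
Overall: the guest checkout 254/723 = 35.1%, Flow B 289/636 = 45.4% → Flow B
Flow B wins overall and in every traffic group — no reversal.

No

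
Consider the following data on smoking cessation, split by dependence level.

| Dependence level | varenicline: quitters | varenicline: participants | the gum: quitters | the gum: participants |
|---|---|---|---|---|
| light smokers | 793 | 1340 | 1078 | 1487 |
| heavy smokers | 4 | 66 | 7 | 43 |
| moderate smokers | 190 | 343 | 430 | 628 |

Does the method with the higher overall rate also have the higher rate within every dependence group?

Yes

Light smokers: varenicline 793/1340 = 59.2%, the gum 1078/1487 = 72.5% → the gum
Heavy smokers: varenicline 4/66 = 6.1%, the gum 7/43 = 16.3% → the gum
Moderate smokers: varenicline 190/343 = 55.4%, the gum 430/628 = 68.5% → the gum
Overall: varenicline 987/1749 = 56.4%, the gum 1515/2158 = 70.2% → the gum
The gum wins overall and in every dependence group — no reversal.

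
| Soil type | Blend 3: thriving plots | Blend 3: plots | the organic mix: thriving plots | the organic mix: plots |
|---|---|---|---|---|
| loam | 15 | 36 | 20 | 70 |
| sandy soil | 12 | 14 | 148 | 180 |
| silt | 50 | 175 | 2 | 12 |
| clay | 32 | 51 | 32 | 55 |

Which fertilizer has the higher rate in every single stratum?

Blend 3

Loam: Blend 3 15/36 = 41.7%, the organic mix 20/70 = 28.6% → Blend 3
Sandy soil: Blend 3 12/14 = 85.7%, the organic mix 148/180 = 82.2% → Blend 3
Silt: Blend 3 50/175 = 28.6%, the organic mix 2/12 = 16.7% → Blend 3
Clay: Blend 3 32/51 = 62.7%, the organic mix 32/55 = 58.2% → Blend 3
Blend 3 has the higher rate in all 4 groups.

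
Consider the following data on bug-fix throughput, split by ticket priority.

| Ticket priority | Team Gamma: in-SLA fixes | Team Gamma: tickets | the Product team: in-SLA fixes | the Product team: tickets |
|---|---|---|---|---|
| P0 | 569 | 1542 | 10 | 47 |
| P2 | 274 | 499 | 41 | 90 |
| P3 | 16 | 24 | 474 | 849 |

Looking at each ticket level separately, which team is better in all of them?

Team Gamma

P0: Team Gamma 569/1542 = 36.9%, the Product team 10/47 = 21.3% → Team Gamma
P2: Team Gamma 274/499 = 54.9%, the Product team 41/90 = 45.6% → Team Gamma
P3: Team Gamma 16/24 = 66.7%, the Product team 474/849 = 55.8% → Team Gamma
Team Gamma has the higher rate in all 3 groups.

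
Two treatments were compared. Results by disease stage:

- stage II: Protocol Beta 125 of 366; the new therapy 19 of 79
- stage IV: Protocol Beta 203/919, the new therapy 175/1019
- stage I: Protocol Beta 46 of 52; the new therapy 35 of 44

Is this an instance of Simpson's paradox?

Stage II: Protocol Beta 125/366 = 34.2%, the new therapy 19/79 = 24.1% → Protocol Beta
Stage IV: Protocol Beta 203/919 = 22.1%, the new therapy 175/1019 = 17.2% → Protocol Beta
Stage I: Protocol Beta 46/52 = 88.5%, the new therapy 35/44 = 79.5% → Protocol Beta
Overall: Protocol Beta 374/1337 = 28.0%, the new therapy 229/1142 = 20.1% → Protocol Beta
Protocol Beta wins overall and in every disease group — no reversal.

No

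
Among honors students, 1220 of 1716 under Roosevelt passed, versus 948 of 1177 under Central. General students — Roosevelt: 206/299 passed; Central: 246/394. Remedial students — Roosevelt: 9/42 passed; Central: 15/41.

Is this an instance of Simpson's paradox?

Honors: Roosevelt 1220/1716 = 71.1%, Central 948/1177 = 80.5% → Central
General: Roosevelt 206/299 = 68.9%, Central 246/394 = 62.4% → Roosevelt
Remedial: Roosevelt 9/42 = 21.4%, Central 15/41 = 36.6% → Central
Overall: Roosevelt 1435/2057 = 69.8%, Central 1209/1612 = 75.0% → Central
Neither sweeps: Roosevelt wins 1 of 3 groups, Central wins 2. Central wins overall but not every group — no Simpson reversal.

No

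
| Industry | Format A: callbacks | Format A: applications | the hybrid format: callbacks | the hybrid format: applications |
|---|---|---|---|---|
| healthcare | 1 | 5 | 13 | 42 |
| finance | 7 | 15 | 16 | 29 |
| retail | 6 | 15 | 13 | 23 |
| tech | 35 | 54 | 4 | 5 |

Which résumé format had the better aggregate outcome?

Healthcare: Format A 1/5 = 20.0%, the hybrid format 13/42 = 31.0% → the hybrid format
Finance: Format A 7/15 = 46.7%, the hybrid format 16/29 = 55.2% → the hybrid format
Retail: Format A 6/15 = 40.0%, the hybrid format 13/23 = 56.5% → the hybrid format
Tech: Format A 35/54 = 64.8%, the hybrid format 4/5 = 80.0% → the hybrid format
Overall: Format A 49/89 = 55.1%, the hybrid format 46/99 = 46.5% → Format A
(The hybrid format wins every industry group but Format A wins overall — the hybrid format's applications skew toward the low-rate healthcare group.)

Format A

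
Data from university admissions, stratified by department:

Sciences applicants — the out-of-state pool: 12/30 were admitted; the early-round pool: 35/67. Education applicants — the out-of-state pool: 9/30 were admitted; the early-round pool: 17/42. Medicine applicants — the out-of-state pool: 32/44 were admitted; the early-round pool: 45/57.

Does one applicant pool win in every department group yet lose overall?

No

Sciences: the out-of-state pool 12/30 = 40.0%, the early-round pool 35/67 = 52.2% → the early-round pool
Education: the out-of-state pool 9/30 = 30.0%, the early-round pool 17/42 = 40.5% → the early-round pool
Medicine: the out-of-state pool 32/44 = 72.7%, the early-round pool 45/57 = 78.9% → the early-round pool
Overall: the out-of-state pool 53/104 = 51.0%, the early-round pool 97/166 = 58.4% → the early-round pool
The early-round pool wins overall and in every department group — no reversal.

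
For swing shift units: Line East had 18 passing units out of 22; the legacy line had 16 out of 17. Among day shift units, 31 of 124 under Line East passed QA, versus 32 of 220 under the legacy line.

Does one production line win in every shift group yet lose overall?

No

Swing shift: Line East 18/22 = 81.8%, the legacy line 16/17 = 94.1% → the legacy line
Day shift: Line East 31/124 = 25.0%, the legacy line 32/220 = 14.5% → Line East
Overall: Line East 49/146 = 33.6%, the legacy line 48/237 = 20.3% → Line East
Neither sweeps: Line East wins 1 of 2 groups, the legacy line wins 1. Line East wins overall but not every group — no Simpson reversal.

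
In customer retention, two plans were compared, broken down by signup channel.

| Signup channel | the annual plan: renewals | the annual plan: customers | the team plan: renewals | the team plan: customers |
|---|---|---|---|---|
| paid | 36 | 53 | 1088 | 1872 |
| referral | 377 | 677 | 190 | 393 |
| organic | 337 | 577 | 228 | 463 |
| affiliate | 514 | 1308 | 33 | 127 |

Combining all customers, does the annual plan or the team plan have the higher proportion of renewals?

Paid: the annual plan 36/53 = 67.9%, the team plan 1088/1872 = 58.1% → the annual plan
Referral: the annual plan 377/677 = 55.7%, the team plan 190/393 = 48.3% → the annual plan
Organic: the annual plan 337/577 = 58.4%, the team plan 228/463 = 49.2% → the annual plan
Affiliate: the annual plan 514/1308 = 39.3%, the team plan 33/127 = 26.0% → the annual plan
Overall: the annual plan 1264/2615 = 48.3%, the team plan 1539/2855 = 53.9% → the team plan
(The annual plan wins every signup group but the team plan wins overall — the annual plan's customers skew toward the low-rate affiliate group.)

the team plan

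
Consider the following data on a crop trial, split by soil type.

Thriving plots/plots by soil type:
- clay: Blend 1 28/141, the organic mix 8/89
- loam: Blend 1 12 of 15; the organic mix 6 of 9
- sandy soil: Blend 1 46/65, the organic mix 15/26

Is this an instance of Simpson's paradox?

No

Clay: Blend 1 28/141 = 19.9%, the organic mix 8/89 = 9.0% → Blend 1
Loam: Blend 1 12/15 = 80.0%, the organic mix 6/9 = 66.7% → Blend 1
Sandy soil: Blend 1 46/65 = 70.8%, the organic mix 15/26 = 57.7% → Blend 1
Overall: Blend 1 86/221 = 38.9%, the organic mix 29/124 = 23.4% → Blend 1
Blend 1 wins overall and in every soil group — no reversal.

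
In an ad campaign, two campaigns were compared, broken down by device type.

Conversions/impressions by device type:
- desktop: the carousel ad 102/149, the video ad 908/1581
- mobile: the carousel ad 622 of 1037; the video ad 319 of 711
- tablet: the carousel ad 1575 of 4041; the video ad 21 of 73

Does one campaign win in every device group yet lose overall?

Desktop: the carousel ad 102/149 = 68.5%, the video ad 908/1581 = 57.4% → the carousel ad
Mobile: the carousel ad 622/1037 = 60.0%, the video ad 319/711 = 44.9% → the carousel ad
Tablet: the carousel ad 1575/4041 = 39.0%, the video ad 21/73 = 28.8% → the carousel ad
Overall: the carousel ad 2299/5227 = 44.0%, the video ad 1248/2365 = 52.8% → the video ad
The carousel ad wins each device group but the video ad wins overall — the comparison reverses. The carousel ad's impressions skew toward tablet, which has a lower base rate.

Yes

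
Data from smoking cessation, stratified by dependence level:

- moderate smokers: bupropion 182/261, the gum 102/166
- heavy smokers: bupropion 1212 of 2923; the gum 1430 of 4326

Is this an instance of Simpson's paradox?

Moderate smokers: bupropion 182/261 = 69.7%, the gum 102/166 = 61.4% → bupropion
Heavy smokers: bupropion 1212/2923 = 41.5%, the gum 1430/4326 = 33.1% → bupropion
Overall: bupropion 1394/3184 = 43.8%, the gum 1532/4492 = 34.1% → bupropion
Bupropion wins overall and in every dependence group — no reversal.

No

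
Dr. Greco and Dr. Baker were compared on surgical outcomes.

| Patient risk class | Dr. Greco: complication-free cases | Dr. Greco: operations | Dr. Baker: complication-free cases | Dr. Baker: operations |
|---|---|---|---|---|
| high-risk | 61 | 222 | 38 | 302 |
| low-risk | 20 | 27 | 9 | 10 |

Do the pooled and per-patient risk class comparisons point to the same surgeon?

No

High-risk: Dr. Greco 61/222 = 27.5%, Dr. Baker 38/302 = 12.6% → Dr. Greco
Low-risk: Dr. Greco 20/27 = 74.1%, Dr. Baker 9/10 = 90.0% → Dr. Baker
Overall: Dr. Greco 81/249 = 32.5%, Dr. Baker 47/312 = 15.1% → Dr. Greco
Neither sweeps: Dr. Greco wins 1 of 2 groups, Dr. Baker wins 1. Dr. Greco wins overall but not every group — no Simpson reversal.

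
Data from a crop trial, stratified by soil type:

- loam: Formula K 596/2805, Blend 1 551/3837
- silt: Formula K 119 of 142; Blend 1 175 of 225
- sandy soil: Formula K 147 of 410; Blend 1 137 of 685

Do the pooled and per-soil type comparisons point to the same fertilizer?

Loam: Formula K 596/2805 = 21.2%, Blend 1 551/3837 = 14.4% → Formula K
Silt: Formula K 119/142 = 83.8%, Blend 1 175/225 = 77.8% → Formula K
Sandy soil: Formula K 147/410 = 35.9%, Blend 1 137/685 = 20.0% → Formula K
Overall: Formula K 862/3357 = 25.7%, Blend 1 863/4747 = 18.2% → Formula K
Formula K wins overall and in every soil group — no reversal.

Yes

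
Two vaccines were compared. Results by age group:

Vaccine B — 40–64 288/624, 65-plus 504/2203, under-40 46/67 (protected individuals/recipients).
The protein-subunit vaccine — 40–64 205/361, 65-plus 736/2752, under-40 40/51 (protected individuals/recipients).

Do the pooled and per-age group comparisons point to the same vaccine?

40–64: Vaccine B 288/624 = 46.2%, the protein-subunit vaccine 205/361 = 56.8% → the protein-subunit vaccine
65-plus: Vaccine B 504/2203 = 22.9%, the protein-subunit vaccine 736/2752 = 26.7% → the protein-subunit vaccine
Under-40: Vaccine B 46/67 = 68.7%, the protein-subunit vaccine 40/51 = 78.4% → the protein-subunit vaccine
Overall: Vaccine B 838/2894 = 29.0%, the protein-subunit vaccine 981/3164 = 31.0% → the protein-subunit vaccine
The protein-subunit vaccine wins overall and in every age group — no reversal.

Yes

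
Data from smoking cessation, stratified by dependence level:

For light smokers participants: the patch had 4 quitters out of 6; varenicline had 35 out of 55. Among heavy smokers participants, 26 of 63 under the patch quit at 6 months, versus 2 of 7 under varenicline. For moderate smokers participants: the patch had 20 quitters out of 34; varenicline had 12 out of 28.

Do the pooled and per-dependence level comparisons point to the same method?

Light smokers: the patch 4/6 = 66.7%, varenicline 35/55 = 63.6% → the patch
Heavy smokers: the patch 26/63 = 41.3%, varenicline 2/7 = 28.6% → the patch
Moderate smokers: the patch 20/34 = 58.8%, varenicline 12/28 = 42.9% → the patch
Overall: the patch 50/103 = 48.5%, varenicline 49/90 = 54.4% → varenicline
The patch wins each dependence group but varenicline wins overall — the comparison reverses. The patch's participants skew toward heavy smokers, which has a lower base rate.

No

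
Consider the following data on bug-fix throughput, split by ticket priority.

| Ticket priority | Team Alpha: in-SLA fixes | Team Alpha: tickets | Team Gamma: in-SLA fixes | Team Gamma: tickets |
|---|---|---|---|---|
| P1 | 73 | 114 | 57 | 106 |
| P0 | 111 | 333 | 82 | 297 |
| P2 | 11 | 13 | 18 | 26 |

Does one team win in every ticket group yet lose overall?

P1: Team Alpha 73/114 = 64.0%, Team Gamma 57/106 = 53.8% → Team Alpha
P0: Team Alpha 111/333 = 33.3%, Team Gamma 82/297 = 27.6% → Team Alpha
P2: Team Alpha 11/13 = 84.6%, Team Gamma 18/26 = 69.2% → Team Alpha
Overall: Team Alpha 195/460 = 42.4%, Team Gamma 157/429 = 36.6% → Team Alpha
Team Alpha wins overall and in every ticket group — no reversal.

No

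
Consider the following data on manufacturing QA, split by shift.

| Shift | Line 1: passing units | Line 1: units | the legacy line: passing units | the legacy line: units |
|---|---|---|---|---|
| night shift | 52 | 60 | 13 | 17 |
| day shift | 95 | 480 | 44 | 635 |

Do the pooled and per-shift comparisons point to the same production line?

Night shift: Line 1 52/60 = 86.7%, the legacy line 13/17 = 76.5% → Line 1
Day shift: Line 1 95/480 = 19.8%, the legacy line 44/635 = 6.9% → Line 1
Overall: Line 1 147/540 = 27.2%, the legacy line 57/652 = 8.7% → Line 1
Line 1 wins overall and in every shift group — no reversal.

Yes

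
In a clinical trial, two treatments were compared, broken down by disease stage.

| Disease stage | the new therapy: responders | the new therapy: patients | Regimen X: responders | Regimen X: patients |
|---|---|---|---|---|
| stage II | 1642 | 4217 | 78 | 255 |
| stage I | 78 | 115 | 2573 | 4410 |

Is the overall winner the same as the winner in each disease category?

Stage II: the new therapy 1642/4217 = 38.9%, Regimen X 78/255 = 30.6% → the new therapy
Stage I: the new therapy 78/115 = 67.8%, Regimen X 2573/4410 = 58.3% → the new therapy
Overall: the new therapy 1720/4332 = 39.7%, Regimen X 2651/4665 = 56.8% → Regimen X
The new therapy wins each disease group but Regimen X wins overall — the comparison reverses. The new therapy's patients skew toward stage II, which has a lower base rate.

No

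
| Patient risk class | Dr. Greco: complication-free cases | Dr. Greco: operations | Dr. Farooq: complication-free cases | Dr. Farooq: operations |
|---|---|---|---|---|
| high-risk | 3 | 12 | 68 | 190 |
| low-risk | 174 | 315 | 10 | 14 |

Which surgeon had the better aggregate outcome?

Dr. Greco

High-risk: Dr. Greco 3/12 = 25.0%, Dr. Farooq 68/190 = 35.8% → Dr. Farooq
Low-risk: Dr. Greco 174/315 = 55.2%, Dr. Farooq 10/14 = 71.4% → Dr. Farooq
Overall: Dr. Greco 177/327 = 54.1%, Dr. Farooq 78/204 = 38.2% → Dr. Greco
(Dr. Farooq wins every patient risk group but Dr. Greco wins overall — Dr. Farooq's operations skew toward the low-rate high-risk group.)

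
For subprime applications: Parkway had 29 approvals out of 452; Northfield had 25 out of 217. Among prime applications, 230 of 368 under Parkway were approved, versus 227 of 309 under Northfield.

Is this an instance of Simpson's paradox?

Subprime: Parkway 29/452 = 6.4%, Northfield 25/217 = 11.5% → Northfield
Prime: Parkway 230/368 = 62.5%, Northfield 227/309 = 73.5% → Northfield
Overall: Parkway 259/820 = 31.6%, Northfield 252/526 = 47.9% → Northfield
Northfield wins overall and in every credit group — no reversal.

No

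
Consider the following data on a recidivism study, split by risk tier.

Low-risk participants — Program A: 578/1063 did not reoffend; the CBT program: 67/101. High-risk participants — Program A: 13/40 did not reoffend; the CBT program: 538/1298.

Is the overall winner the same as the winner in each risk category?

No

Low-risk: Program A 578/1063 = 54.4%, the CBT program 67/101 = 66.3% → the CBT program
High-risk: Program A 13/40 = 32.5%, the CBT program 538/1298 = 41.4% → the CBT program
Overall: Program A 591/1103 = 53.6%, the CBT program 605/1399 = 43.2% → Program A
The CBT program wins each risk group but Program A wins overall — the comparison reverses. The CBT program's participants skew toward high-risk, which has a lower base rate.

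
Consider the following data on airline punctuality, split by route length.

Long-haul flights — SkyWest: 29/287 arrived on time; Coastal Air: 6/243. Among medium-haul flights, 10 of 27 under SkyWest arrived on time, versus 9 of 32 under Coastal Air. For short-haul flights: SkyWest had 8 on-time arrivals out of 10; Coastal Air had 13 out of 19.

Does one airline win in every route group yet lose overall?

No

Long-haul: SkyWest 29/287 = 10.1%, Coastal Air 6/243 = 2.5% → SkyWest
Medium-haul: SkyWest 10/27 = 37.0%, Coastal Air 9/32 = 28.1% → SkyWest
Short-haul: SkyWest 8/10 = 80.0%, Coastal Air 13/19 = 68.4% → SkyWest
Overall: SkyWest 47/324 = 14.5%, Coastal Air 28/294 = 9.5% → SkyWest
SkyWest wins overall and in every route group — no reversal.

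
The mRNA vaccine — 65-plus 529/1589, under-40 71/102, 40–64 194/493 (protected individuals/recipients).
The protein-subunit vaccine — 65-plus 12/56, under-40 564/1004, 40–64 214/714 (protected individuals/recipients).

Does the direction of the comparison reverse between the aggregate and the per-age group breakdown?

65-plus: the mRNA vaccine 529/1589 = 33.3%, the protein-subunit vaccine 12/56 = 21.4% → the mRNA vaccine
Under-40: the mRNA vaccine 71/102 = 69.6%, the protein-subunit vaccine 564/1004 = 56.2% → the mRNA vaccine
40–64: the mRNA vaccine 194/493 = 39.4%, the protein-subunit vaccine 214/714 = 30.0% → the mRNA vaccine
Overall: the mRNA vaccine 794/2184 = 36.4%, the protein-subunit vaccine 790/1774 = 44.5% → the protein-subunit vaccine
The mRNA vaccine wins each age group but the protein-subunit vaccine wins overall — the comparison reverses. The mRNA vaccine's recipients skew toward 65-plus, which has a lower base rate.

Yes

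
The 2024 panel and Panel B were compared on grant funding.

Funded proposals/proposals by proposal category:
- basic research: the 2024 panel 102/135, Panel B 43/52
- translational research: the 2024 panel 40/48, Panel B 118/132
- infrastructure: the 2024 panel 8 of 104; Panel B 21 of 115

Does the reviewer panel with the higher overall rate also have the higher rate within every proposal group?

Basic research: the 2024 panel 102/135 = 75.6%, Panel B 43/52 = 82.7% → Panel B
Translational research: the 2024 panel 40/48 = 83.3%, Panel B 118/132 = 89.4% → Panel B
Infrastructure: the 2024 panel 8/104 = 7.7%, Panel B 21/115 = 18.3% → Panel B
Overall: the 2024 panel 150/287 = 52.3%, Panel B 182/299 = 60.9% → Panel B
Panel B wins overall and in every proposal group — no reversal.

Yes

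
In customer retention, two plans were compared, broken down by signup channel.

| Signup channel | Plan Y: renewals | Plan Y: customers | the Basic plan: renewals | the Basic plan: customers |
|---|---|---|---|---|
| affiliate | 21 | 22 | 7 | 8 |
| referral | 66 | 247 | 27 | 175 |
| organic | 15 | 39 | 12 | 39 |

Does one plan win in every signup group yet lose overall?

No

Affiliate: Plan Y 21/22 = 95.5%, the Basic plan 7/8 = 87.5% → Plan Y
Referral: Plan Y 66/247 = 26.7%, the Basic plan 27/175 = 15.4% → Plan Y
Organic: Plan Y 15/39 = 38.5%, the Basic plan 12/39 = 30.8% → Plan Y
Overall: Plan Y 102/308 = 33.1%, the Basic plan 46/222 = 20.7% → Plan Y
Plan Y wins overall and in every signup group — no reversal.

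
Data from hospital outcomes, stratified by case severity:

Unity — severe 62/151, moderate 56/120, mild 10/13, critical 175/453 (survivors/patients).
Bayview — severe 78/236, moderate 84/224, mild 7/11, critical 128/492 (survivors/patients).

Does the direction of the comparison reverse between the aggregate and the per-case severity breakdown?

Severe: Unity 62/151 = 41.1%, Bayview 78/236 = 33.1% → Unity
Moderate: Unity 56/120 = 46.7%, Bayview 84/224 = 37.5% → Unity
Mild: Unity 10/13 = 76.9%, Bayview 7/11 = 63.6% → Unity
Critical: Unity 175/453 = 38.6%, Bayview 128/492 = 26.0% → Unity
Overall: Unity 303/737 = 41.1%, Bayview 297/963 = 30.8% → Unity
Unity wins overall and in every case group — no reversal.

No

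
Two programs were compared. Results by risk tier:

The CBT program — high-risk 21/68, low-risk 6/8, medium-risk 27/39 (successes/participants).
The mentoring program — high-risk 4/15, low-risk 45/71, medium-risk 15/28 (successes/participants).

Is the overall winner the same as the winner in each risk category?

High-risk: the CBT program 21/68 = 30.9%, the mentoring program 4/15 = 26.7% → the CBT program
Low-risk: the CBT program 6/8 = 75.0%, the mentoring program 45/71 = 63.4% → the CBT program
Medium-risk: the CBT program 27/39 = 69.2%, the mentoring program 15/28 = 53.6% → the CBT program
Overall: the CBT program 54/115 = 47.0%, the mentoring program 64/114 = 56.1% → the mentoring program
The CBT program wins each risk group but the mentoring program wins overall — the comparison reverses. The CBT program's participants skew toward high-risk, which has a lower base rate.

No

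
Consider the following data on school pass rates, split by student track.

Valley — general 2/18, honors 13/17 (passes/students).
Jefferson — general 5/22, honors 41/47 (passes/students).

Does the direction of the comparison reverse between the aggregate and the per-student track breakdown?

General: Valley 2/18 = 11.1%, Jefferson 5/22 = 22.7% → Jefferson
Honors: Valley 13/17 = 76.5%, Jefferson 41/47 = 87.2% → Jefferson
Overall: Valley 15/35 = 42.9%, Jefferson 46/69 = 66.7% → Jefferson
Jefferson wins overall and in every student group — no reversal.

No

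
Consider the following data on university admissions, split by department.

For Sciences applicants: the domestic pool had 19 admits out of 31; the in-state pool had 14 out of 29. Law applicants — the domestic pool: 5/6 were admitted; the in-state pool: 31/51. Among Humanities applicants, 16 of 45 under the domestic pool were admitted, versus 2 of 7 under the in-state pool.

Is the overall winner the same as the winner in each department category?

Sciences: the domestic pool 19/31 = 61.3%, the in-state pool 14/29 = 48.3% → the domestic pool
Law: the domestic pool 5/6 = 83.3%, the in-state pool 31/51 = 60.8% → the domestic pool
Humanities: the domestic pool 16/45 = 35.6%, the in-state pool 2/7 = 28.6% → the domestic pool
Overall: the domestic pool 40/82 = 48.8%, the in-state pool 47/87 = 54.0% → the in-state pool
The domestic pool wins each department group but the in-state pool wins overall — the comparison reverses. The domestic pool's applicants skew toward Humanities, which has a lower base rate.

No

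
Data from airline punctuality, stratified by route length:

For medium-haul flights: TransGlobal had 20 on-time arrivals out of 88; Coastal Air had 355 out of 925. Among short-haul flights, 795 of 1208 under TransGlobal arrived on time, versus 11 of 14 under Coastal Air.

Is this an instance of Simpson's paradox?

Medium-haul: TransGlobal 20/88 = 22.7%, Coastal Air 355/925 = 38.4% → Coastal Air
Short-haul: TransGlobal 795/1208 = 65.8%, Coastal Air 11/14 = 78.6% → Coastal Air
Overall: TransGlobal 815/1296 = 62.9%, Coastal Air 366/939 = 39.0% → TransGlobal
Coastal Air wins each route group but TransGlobal wins overall — the comparison reverses. Coastal Air's flights skew toward medium-haul, which has a lower base rate.

Yes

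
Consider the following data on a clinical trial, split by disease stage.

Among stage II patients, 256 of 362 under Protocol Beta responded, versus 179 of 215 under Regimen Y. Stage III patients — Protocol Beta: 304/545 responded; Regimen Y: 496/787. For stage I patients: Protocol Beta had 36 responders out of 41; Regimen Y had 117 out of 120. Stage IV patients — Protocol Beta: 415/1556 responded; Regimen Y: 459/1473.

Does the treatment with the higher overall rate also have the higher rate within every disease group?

Stage II: Protocol Beta 256/362 = 70.7%, Regimen Y 179/215 = 83.3% → Regimen Y
Stage III: Protocol Beta 304/545 = 55.8%, Regimen Y 496/787 = 63.0% → Regimen Y
Stage I: Protocol Beta 36/41 = 87.8%, Regimen Y 117/120 = 97.5% → Regimen Y
Stage IV: Protocol Beta 415/1556 = 26.7%, Regimen Y 459/1473 = 31.2% → Regimen Y
Overall: Protocol Beta 1011/2504 = 40.4%, Regimen Y 1251/2595 = 48.2% → Regimen Y
Regimen Y wins overall and in every disease group — no reversal.

Yes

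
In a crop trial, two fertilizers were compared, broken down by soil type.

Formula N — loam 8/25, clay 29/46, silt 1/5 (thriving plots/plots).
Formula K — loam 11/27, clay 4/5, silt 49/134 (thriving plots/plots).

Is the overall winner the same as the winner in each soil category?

Loam: Formula N 8/25 = 32.0%, Formula K 11/27 = 40.7% → Formula K
Clay: Formula N 29/46 = 63.0%, Formula K 4/5 = 80.0% → Formula K
Silt: Formula N 1/5 = 20.0%, Formula K 49/134 = 36.6% → Formula K
Overall: Formula N 38/76 = 50.0%, Formula K 64/166 = 38.6% → Formula N
Formula K wins each soil group but Formula N wins overall — the comparison reverses. Formula K's plots skew toward silt, which has a lower base rate.

No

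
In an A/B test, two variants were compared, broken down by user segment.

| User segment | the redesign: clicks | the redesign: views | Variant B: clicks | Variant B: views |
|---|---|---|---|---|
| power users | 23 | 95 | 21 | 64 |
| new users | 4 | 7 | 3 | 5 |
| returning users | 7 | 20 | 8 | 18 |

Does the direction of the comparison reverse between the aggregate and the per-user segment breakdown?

No

Power users: the redesign 23/95 = 24.2%, Variant B 21/64 = 32.8% → Variant B
New users: the redesign 4/7 = 57.1%, Variant B 3/5 = 60.0% → Variant B
Returning users: the redesign 7/20 = 35.0%, Variant B 8/18 = 44.4% → Variant B
Overall: the redesign 34/122 = 27.9%, Variant B 32/87 = 36.8% → Variant B
Variant B wins overall and in every user group — no reversal.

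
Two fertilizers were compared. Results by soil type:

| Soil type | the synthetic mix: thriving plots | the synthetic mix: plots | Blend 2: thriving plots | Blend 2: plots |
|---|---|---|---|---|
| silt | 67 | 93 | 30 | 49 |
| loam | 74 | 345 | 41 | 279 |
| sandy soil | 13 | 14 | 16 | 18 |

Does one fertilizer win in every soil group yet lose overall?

No

Silt: the synthetic mix 67/93 = 72.0%, Blend 2 30/49 = 61.2% → the synthetic mix
Loam: the synthetic mix 74/345 = 21.4%, Blend 2 41/279 = 14.7% → the synthetic mix
Sandy soil: the synthetic mix 13/14 = 92.9%, Blend 2 16/18 = 88.9% → the synthetic mix
Overall: the synthetic mix 154/452 = 34.1%, Blend 2 87/346 = 25.1% → the synthetic mix
The synthetic mix wins overall and in every soil group — no reversal.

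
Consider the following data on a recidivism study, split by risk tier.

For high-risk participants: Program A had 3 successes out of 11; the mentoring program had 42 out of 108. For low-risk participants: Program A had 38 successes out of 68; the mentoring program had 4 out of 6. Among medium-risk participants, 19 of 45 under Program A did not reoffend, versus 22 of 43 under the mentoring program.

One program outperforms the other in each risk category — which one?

High-risk: Program A 3/11 = 27.3%, the mentoring program 42/108 = 38.9% → the mentoring program
Low-risk: Program A 38/68 = 55.9%, the mentoring program 4/6 = 66.7% → the mentoring program
Medium-risk: Program A 19/45 = 42.2%, the mentoring program 22/43 = 51.2% → the mentoring program
The mentoring program has the higher rate in all 3 groups.

the mentoring program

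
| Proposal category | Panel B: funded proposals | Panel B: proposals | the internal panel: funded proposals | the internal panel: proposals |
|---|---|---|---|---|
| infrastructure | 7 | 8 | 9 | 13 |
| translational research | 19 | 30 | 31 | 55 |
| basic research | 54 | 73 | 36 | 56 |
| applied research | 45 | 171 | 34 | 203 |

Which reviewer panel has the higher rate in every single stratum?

Panel B

Infrastructure: Panel B 7/8 = 87.5%, the internal panel 9/13 = 69.2% → Panel B
Translational research: Panel B 19/30 = 63.3%, the internal panel 31/55 = 56.4% → Panel B
Basic research: Panel B 54/73 = 74.0%, the internal panel 36/56 = 64.3% → Panel B
Applied research: Panel B 45/171 = 26.3%, the internal panel 34/203 = 16.7% → Panel B
Panel B has the higher rate in all 4 groups.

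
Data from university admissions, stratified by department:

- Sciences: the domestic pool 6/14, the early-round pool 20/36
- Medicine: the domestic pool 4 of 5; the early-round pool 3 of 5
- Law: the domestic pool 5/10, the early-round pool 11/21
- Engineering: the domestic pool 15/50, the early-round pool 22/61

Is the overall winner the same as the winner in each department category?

Sciences: the domestic pool 6/14 = 42.9%, the early-round pool 20/36 = 55.6% → the early-round pool
Medicine: the domestic pool 4/5 = 80.0%, the early-round pool 3/5 = 60.0% → the domestic pool
Law: the domestic pool 5/10 = 50.0%, the early-round pool 11/21 = 52.4% → the early-round pool
Engineering: the domestic pool 15/50 = 30.0%, the early-round pool 22/61 = 36.1% → the early-round pool
Overall: the domestic pool 30/79 = 38.0%, the early-round pool 56/123 = 45.5% → the early-round pool
Neither sweeps: the domestic pool wins 1 of 4 groups, the early-round pool wins 3. The early-round pool wins overall but not every group — no Simpson reversal.

No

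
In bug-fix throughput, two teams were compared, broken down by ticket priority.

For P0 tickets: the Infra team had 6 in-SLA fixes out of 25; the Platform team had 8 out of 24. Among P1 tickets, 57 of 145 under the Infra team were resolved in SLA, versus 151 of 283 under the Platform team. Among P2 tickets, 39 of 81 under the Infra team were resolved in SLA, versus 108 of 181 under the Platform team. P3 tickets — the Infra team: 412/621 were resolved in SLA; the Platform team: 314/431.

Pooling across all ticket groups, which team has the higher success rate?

the Platform team

P0: the Infra team 6/25 = 24.0%, the Platform team 8/24 = 33.3% → the Platform team
P1: the Infra team 57/145 = 39.3%, the Platform team 151/283 = 53.4% → the Platform team
P2: the Infra team 39/81 = 48.1%, the Platform team 108/181 = 59.7% → the Platform team
P3: the Infra team 412/621 = 66.3%, the Platform team 314/431 = 72.9% → the Platform team
Overall: the Infra team 514/872 = 58.9%, the Platform team 581/919 = 63.2% → the Platform team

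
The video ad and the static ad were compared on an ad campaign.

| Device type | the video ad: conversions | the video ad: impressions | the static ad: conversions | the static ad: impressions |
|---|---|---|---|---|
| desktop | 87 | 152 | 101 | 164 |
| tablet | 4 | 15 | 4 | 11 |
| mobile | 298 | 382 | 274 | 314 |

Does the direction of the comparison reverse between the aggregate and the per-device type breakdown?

Desktop: the video ad 87/152 = 57.2%, the static ad 101/164 = 61.6% → the static ad
Tablet: the video ad 4/15 = 26.7%, the static ad 4/11 = 36.4% → the static ad
Mobile: the video ad 298/382 = 78.0%, the static ad 274/314 = 87.3% → the static ad
Overall: the video ad 389/549 = 70.9%, the static ad 379/489 = 77.5% → the static ad
The static ad wins overall and in every device group — no reversal.

No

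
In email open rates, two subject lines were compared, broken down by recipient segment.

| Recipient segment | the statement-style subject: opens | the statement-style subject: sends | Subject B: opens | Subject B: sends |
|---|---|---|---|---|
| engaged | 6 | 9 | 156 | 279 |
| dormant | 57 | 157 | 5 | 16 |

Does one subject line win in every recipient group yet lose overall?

Engaged: the statement-style subject 6/9 = 66.7%, Subject B 156/279 = 55.9% → the statement-style subject
Dormant: the statement-style subject 57/157 = 36.3%, Subject B 5/16 = 31.2% → the statement-style subject
Overall: the statement-style subject 63/166 = 38.0%, Subject B 161/295 = 54.6% → Subject B
The statement-style subject wins each recipient group but Subject B wins overall — the comparison reverses. The statement-style subject's sends skew toward dormant, which has a lower base rate.

Yes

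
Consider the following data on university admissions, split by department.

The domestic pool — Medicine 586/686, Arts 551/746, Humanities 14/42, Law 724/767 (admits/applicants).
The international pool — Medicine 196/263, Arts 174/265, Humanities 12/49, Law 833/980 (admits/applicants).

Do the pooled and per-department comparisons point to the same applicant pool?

Medicine: the domestic pool 586/686 = 85.4%, the international pool 196/263 = 74.5% → the domestic pool
Arts: the domestic pool 551/746 = 73.9%, the international pool 174/265 = 65.7% → the domestic pool
Humanities: the domestic pool 14/42 = 33.3%, the international pool 12/49 = 24.5% → the domestic pool
Law: the domestic pool 724/767 = 94.4%, the international pool 833/980 = 85.0% → the domestic pool
Overall: the domestic pool 1875/2241 = 83.7%, the international pool 1215/1557 = 78.0% → the domestic pool
The domestic pool wins overall and in every department group — no reversal.

Yes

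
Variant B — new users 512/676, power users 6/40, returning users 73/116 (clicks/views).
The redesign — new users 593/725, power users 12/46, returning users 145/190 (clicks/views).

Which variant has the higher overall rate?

New users: Variant B 512/676 = 75.7%, the redesign 593/725 = 81.8% → the redesign
Power users: Variant B 6/40 = 15.0%, the redesign 12/46 = 26.1% → the redesign
Returning users: Variant B 73/116 = 62.9%, the redesign 145/190 = 76.3% → the redesign
Overall: Variant B 591/832 = 71.0%, the redesign 750/961 = 78.0% → the redesign

the redesign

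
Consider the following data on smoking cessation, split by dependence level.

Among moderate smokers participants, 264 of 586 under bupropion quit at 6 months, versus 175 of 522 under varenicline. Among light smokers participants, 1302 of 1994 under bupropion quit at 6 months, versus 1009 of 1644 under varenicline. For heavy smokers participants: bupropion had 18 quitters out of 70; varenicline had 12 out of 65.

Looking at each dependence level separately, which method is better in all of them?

bupropion

Moderate smokers: bupropion 264/586 = 45.1%, varenicline 175/522 = 33.5% → bupropion
Light smokers: bupropion 1302/1994 = 65.3%, varenicline 1009/1644 = 61.4% → bupropion
Heavy smokers: bupropion 18/70 = 25.7%, varenicline 12/65 = 18.5% → bupropion
Bupropion has the higher rate in all 3 groups.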